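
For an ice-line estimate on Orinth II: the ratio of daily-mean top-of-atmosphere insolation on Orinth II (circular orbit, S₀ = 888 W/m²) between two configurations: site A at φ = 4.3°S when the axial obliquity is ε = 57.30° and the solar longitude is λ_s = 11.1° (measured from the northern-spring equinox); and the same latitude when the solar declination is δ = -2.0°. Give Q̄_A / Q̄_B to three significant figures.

Q̄_A / Q̄_B ≈ 0.964

— Configuration A (φ=-4.3°):
Solar declination: sin δ = sin ε · sin λ_s = sin 57.30° × sin 11.1° = 0.16201, so δ = +9.324°.
cos H₀ = −tan(-4.3°) tan(+9.324°) = 0.0123, H₀ = 1.5585 rad.
Bracket: H₀ sin φ sin δ + cos φ cos δ sin H₀ = 1.5585×-0.07498×0.16201 + 0.99719×0.98679×0.99992 = -0.018932 + 0.983938 = 0.965006.
Q̄ = (S₀/π) × [bracket] = (888/π) × 0.965006 = 272.77 W/m².
— Configuration B (φ=-4.3°):
cos H₀ = −tan(-4.3°) tan(-2.000°) = -0.0026, H₀ = 1.5734 rad.
Bracket: H₀ sin φ sin δ + cos φ cos δ sin H₀ = 1.5734×-0.07498×-0.03490 + 0.99719×0.99939×1.00000 = 0.004117 + 0.996582 = 1.000699.
Q̄ = (S₀/π) × [bracket] = (888/π) × 1.000699 = 282.86 W/m².
Ratio Q̄_A / Q̄_B = 272.77 / 282.86 = 0.9643.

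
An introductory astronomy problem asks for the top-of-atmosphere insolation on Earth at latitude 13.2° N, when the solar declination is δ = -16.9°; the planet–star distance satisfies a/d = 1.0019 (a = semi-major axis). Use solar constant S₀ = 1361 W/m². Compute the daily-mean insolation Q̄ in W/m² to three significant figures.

Q̄ ≈ 361 W/m²

cos H₀ = −tan(+13.2°) tan(-16.900°) = 0.0713, H₀ = 1.4995 rad.
Bracket: H₀ sin φ sin δ + cos φ cos δ sin H₀ = 1.4995×0.22835×-0.29070 + 0.97358×0.95681×0.99746 = -0.099539 + 0.929165 = 0.829626.
Inverse-square distance factor (a/d)² = 1.0019² = 1.003804.
Q̄ = (S₀/π) × 1.003804 × [bracket] = (1361/π) × 1.003804 × 0.829626 = 360.8 W/m².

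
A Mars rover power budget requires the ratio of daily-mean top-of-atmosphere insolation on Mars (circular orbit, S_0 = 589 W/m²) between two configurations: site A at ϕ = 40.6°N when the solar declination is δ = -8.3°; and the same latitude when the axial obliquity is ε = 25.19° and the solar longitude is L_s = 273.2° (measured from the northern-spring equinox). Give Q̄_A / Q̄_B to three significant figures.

— Configuration A (ϕ=+40.6°):
cos h₀ = −tan(+40.6°) tan(-8.300°) = 0.1250, h₀ = 1.4454 rad.
Bracket: h₀ sin ϕ sin δ + cos ϕ cos δ sin h₀ = 1.4454×0.65077×-0.14436 + 0.75927×0.98953×0.99215 = -0.135788 + 0.745423 = 0.609635.
Q̄ = (S_0/π) × [bracket] = (589/π) × 0.609635 = 114.30 W/m².
— Configuration B (ϕ=+40.6°):
Solar declination: sin δ = sin ε · sin L_s = sin 25.19° × sin 273.2° = -0.42496, so δ = -25.148°.
cos h₀ = −tan(+40.6°) tan(-25.148°) = 0.4024, h₀ = 1.1567 rad.
Bracket: h₀ sin ϕ sin δ + cos ϕ cos δ sin h₀ = 1.1567×0.65077×-0.42496 + 0.75927×0.90521×0.91548 = -0.319887 + 0.629208 = 0.309321.
Q̄ = (S_0/π) × [bracket] = (589/π) × 0.309321 = 57.993 W/m².
Ratio Q̄_A / Q̄_B = 114.30 / 57.993 = 1.971.

Q̄_A / Q̄_B ≈ 1.97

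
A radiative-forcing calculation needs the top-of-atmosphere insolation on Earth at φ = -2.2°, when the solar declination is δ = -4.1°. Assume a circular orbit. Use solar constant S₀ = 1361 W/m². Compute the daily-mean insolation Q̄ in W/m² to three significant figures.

cos H₀ = −tan(-2.2°) tan(-4.100°) = -0.0028, H₀ = 1.5736 rad.
Bracket: H₀ sin φ sin δ + cos φ cos δ sin H₀ = 1.5736×-0.03839×-0.07150 + 0.99926×0.99744×1.00000 = 0.004319 + 0.996702 = 1.001021.
Q̄ = (S₀/π) × [bracket] = (1361/π) × 1.001021 = 433.7 W/m².

Q̄ ≈ 434 W/m²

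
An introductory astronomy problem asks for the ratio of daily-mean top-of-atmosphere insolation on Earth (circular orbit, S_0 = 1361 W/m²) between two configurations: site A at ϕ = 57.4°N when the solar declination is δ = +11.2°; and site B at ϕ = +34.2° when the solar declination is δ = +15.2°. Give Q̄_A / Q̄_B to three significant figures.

Q̄_A / Q̄_B ≈ 0.777

— Configuration A (ϕ=+57.4°):
cos h₀ = −tan(+57.4°) tan(+11.200°) = -0.3096, h₀ = 1.8856 rad.
Bracket: h₀ sin ϕ sin δ + cos ϕ cos δ sin h₀ = 1.8856×0.84245×0.19423 + 0.53877×0.98096×0.95086 = 0.308539 + 0.502541 = 0.811080.
Q̄ = (S_0/π) × [bracket] = (1361/π) × 0.811080 = 351.38 W/m².
— Configuration B (ϕ=+34.2°):
cos h₀ = −tan(+34.2°) tan(+15.200°) = -0.1846, h₀ = 1.7565 rad.
Bracket: h₀ sin ϕ sin δ + cos ϕ cos δ sin h₀ = 1.7565×0.56208×0.26219 + 0.82708×0.96502×0.98281 = 0.258858 + 0.784429 = 1.043287.
Q̄ = (S_0/π) × [bracket] = (1361/π) × 1.043287 = 451.97 W/m².
Ratio Q̄_A / Q̄_B = 351.38 / 451.97 = 0.7774.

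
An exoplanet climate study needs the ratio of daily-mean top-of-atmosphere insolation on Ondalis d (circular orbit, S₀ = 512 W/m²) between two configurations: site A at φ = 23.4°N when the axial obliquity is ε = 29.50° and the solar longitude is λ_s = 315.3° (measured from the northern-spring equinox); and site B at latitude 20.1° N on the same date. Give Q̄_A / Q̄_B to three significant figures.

— Configuration A (φ=+23.4°):
Solar declination: sin δ = sin ε · sin λ_s = sin 29.50° × sin 315.3° = -0.34637, so δ = -20.265°.
cos H₀ = −tan(+23.4°) tan(-20.265°) = 0.1598, H₀ = 1.4103 rad.
Bracket: H₀ sin φ sin δ + cos φ cos δ sin H₀ = 1.4103×0.39715×-0.34637 + 0.91775×0.93810×0.98715 = -0.194002 + 0.849878 = 0.655876.
Q̄ = (S₀/π) × [bracket] = (512/π) × 0.655876 = 106.89 W/m².
— Configuration B (φ=+20.1°):
cos H₀ = −tan(+20.1°) tan(-20.265°) = 0.1351, H₀ = 1.4353 rad.
Bracket: H₀ sin φ sin δ + cos φ cos δ sin H₀ = 1.4353×0.34366×-0.34637 + 0.93909×0.93810×0.99083 = -0.170849 + 0.872882 = 0.702033.
Q̄ = (S₀/π) × [bracket] = (512/π) × 0.702033 = 114.41 W/m².
Ratio Q̄_A / Q̄_B = 106.89 / 114.41 = 0.9343.

Q̄_A / Q̄_B ≈ 0.934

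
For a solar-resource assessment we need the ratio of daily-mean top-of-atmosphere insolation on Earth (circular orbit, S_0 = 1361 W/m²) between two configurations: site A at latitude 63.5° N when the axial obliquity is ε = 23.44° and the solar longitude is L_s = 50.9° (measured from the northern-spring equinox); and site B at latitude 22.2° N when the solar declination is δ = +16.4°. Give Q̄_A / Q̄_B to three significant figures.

— Configuration A (ϕ=+63.5°):
Solar declination: sin δ = sin ε · sin L_s = sin 23.44° × sin 50.9° = 0.30870, so δ = +17.981°.
cos h₀ = −tan(+63.5°) tan(+17.981°) = -0.6510, h₀ = 2.2796 rad.
Bracket: h₀ sin ϕ sin δ + cos ϕ cos δ sin h₀ = 2.2796×0.89493×0.30870 + 0.44620×0.95116×0.75912 = 0.629773 + 0.322176 = 0.951949.
Q̄ = (S_0/π) × [bracket] = (1361/π) × 0.951949 = 412.40 W/m².
— Configuration B (ϕ=+22.2°):
cos h₀ = −tan(+22.2°) tan(+16.400°) = -0.1201, h₀ = 1.6912 rad.
Bracket: h₀ sin ϕ sin δ + cos ϕ cos δ sin h₀ = 1.6912×0.37784×0.28234 + 0.92587×0.95931×0.99276 = 0.180416 + 0.881766 = 1.062182.
Q̄ = (S_0/π) × [bracket] = (1361/π) × 1.062182 = 460.16 W/m².
Ratio Q̄_A / Q̄_B = 412.40 / 460.16 = 0.8962.

Q̄_A / Q̄_B ≈ 0.896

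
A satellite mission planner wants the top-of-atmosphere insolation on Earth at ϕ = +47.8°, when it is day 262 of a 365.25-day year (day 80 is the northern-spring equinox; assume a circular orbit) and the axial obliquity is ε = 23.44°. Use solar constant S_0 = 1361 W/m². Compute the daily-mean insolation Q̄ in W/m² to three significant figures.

Q̄ ≈ 293 W/m²

Solar longitude: L_s = 360° × (262 − 80)/365.25 = 179.384°.
sin δ = sin 23.44° × sin 179.384° = 0.00428, so δ = +0.245°.
cos h₀ = −tan(+47.8°) tan(+0.245°) = -0.0047, h₀ = 1.5755 rad.
Bracket: h₀ sin ϕ sin δ + cos ϕ cos δ sin h₀ = 1.5755×0.74080×0.00428 + 0.67172×0.99999×0.99999 = 0.004995 + 0.671707 = 0.676702.
Q̄ = (S_0/π) × [bracket] = (1361/π) × 0.676702 = 293.2 W/m².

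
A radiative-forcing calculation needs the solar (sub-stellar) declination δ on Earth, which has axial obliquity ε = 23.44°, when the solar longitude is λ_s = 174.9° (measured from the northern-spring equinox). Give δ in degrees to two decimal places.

δ = +2.03°

sin δ = sin ε · sin λ_s = sin 23.44° × sin 174.9° = 0.035361.
δ = arcsin(0.035361) = +2.03°.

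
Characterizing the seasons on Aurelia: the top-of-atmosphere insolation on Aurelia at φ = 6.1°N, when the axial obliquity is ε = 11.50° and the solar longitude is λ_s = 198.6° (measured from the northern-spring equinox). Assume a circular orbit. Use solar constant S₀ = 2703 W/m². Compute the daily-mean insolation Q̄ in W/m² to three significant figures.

Q̄ ≈ 845 W/m²

Solar declination: sin δ = sin ε · sin λ_s = sin 11.50° × sin 198.6° = -0.06359, so δ = -3.646°.
cos H₀ = −tan(+6.1°) tan(-3.646°) = 0.0068, H₀ = 1.5640 rad.
Bracket: H₀ sin φ sin δ + cos φ cos δ sin H₀ = 1.5640×0.10626×-0.06359 + 0.99434×0.99798×0.99998 = -0.010568 + 0.992312 = 0.981744.
Q̄ = (S₀/π) × [bracket] = (2703/π) × 0.981744 = 844.7 W/m².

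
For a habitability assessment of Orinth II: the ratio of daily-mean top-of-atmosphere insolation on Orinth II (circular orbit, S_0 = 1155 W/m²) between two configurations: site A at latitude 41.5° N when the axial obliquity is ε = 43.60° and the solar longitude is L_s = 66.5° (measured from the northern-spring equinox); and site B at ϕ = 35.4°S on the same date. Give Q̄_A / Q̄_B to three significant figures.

Q̄_A / Q̄_B ≈ 8.44

— Configuration A (ϕ=+41.5°):
Solar declination: sin δ = sin ε · sin L_s = sin 43.60° × sin 66.5° = 0.63242, so δ = +39.229°.
cos h₀ = −tan(+41.5°) tan(+39.229°) = -0.7223, h₀ = 2.3779 rad.
Bracket: h₀ sin ϕ sin δ + cos ϕ cos δ sin h₀ = 2.3779×0.66262×0.63242 + 0.74896×0.77462×0.69157 = 0.996469 + 0.401221 = 1.397690.
Q̄ = (S_0/π) × [bracket] = (1155/π) × 1.397690 = 513.86 W/m².
— Configuration B (ϕ=-35.4°):
cos h₀ = −tan(-35.4°) tan(+39.229°) = 0.5802, h₀ = 0.9518 rad.
Bracket: h₀ sin ϕ sin δ + cos ϕ cos δ sin h₀ = 0.9518×-0.57928×0.63242 + 0.81513×0.77462×0.81447 = -0.348690 + 0.514269 = 0.165579.
Q̄ = (S_0/π) × [bracket] = (1155/π) × 0.165579 = 60.875 W/m².
Ratio Q̄_A / Q̄_B = 513.86 / 60.875 = 8.441.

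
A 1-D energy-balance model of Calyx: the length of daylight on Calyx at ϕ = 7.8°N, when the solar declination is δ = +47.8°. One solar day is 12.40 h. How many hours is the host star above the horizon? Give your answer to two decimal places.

6.80 h

cos h₀ = −tan ϕ · tan δ = −tan(+7.8°) × tan(+47.800°) = -0.1511, so h₀ = 1.7224 rad = 98.69°.
Daylight = 2h₀/(2π) × 12.40 h = (1.7224/π) × 12.40 = 6.80 h.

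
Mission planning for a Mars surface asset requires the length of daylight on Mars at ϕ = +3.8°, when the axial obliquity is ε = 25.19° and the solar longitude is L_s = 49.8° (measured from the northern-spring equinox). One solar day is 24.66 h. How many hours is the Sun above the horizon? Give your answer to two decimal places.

12.51 h

Solar declination: sin δ = sin ε · sin L_s = sin 25.19° × sin 49.8° = 0.32509, so δ = +18.971°.
cos h₀ = −tan ϕ · tan δ = −tan(+3.8°) × tan(+18.971°) = -0.0228, so h₀ = 1.5936 rad = 91.31°.
Daylight = 2h₀/(2π) × 24.66 h = (1.5936/π) × 24.66 = 12.51 h.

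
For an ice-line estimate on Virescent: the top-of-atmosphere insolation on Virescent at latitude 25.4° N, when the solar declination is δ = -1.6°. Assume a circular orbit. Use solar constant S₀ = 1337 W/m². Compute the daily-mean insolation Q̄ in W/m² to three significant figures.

Q̄ ≈ 376 W/m²

cos H₀ = −tan(+25.4°) tan(-1.600°) = 0.0133, H₀ = 1.5575 rad.
Bracket: H₀ sin φ sin δ + cos φ cos δ sin H₀ = 1.5575×0.42894×-0.02792 + 0.90334×0.99961×0.99991 = -0.018653 + 0.902906 = 0.884253.
Q̄ = (S₀/π) × [bracket] = (1337/π) × 0.884253 = 376.3 W/m².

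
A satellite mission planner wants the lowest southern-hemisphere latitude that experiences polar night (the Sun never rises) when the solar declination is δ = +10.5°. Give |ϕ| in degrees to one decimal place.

|ϕ| = 79.5°

Polar night requires cos h₀ = −tan ϕ tan δ ≥ 1, i.e. tan ϕ tan δ ≤ −1.
The boundary is |tan ϕ| · |tan δ| = 1, so |ϕ| = 90° − |δ| = 90° − 10.5° = 79.5° in the southern hemisphere.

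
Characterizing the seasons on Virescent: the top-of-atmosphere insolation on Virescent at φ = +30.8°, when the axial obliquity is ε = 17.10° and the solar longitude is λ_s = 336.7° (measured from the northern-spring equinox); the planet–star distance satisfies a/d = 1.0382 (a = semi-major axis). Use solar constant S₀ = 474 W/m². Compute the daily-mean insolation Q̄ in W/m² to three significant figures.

Solar declination: sin δ = sin ε · sin λ_s = sin 17.10° × sin 336.7° = -0.11631, so δ = -6.679°.
cos H₀ = −tan(+30.8°) tan(-6.679°) = 0.0698, H₀ = 1.5009 rad.
Bracket: H₀ sin φ sin δ + cos φ cos δ sin H₀ = 1.5009×0.51204×-0.11631 + 0.85896×0.99321×0.99756 = -0.089387 + 0.851046 = 0.761659.
Inverse-square distance factor (a/d)² = 1.0382² = 1.077859.
Q̄ = (S₀/π) × 1.077859 × [bracket] = (474/π) × 1.077859 × 0.761659 = 123.9 W/m².

Q̄ ≈ 124 W/m²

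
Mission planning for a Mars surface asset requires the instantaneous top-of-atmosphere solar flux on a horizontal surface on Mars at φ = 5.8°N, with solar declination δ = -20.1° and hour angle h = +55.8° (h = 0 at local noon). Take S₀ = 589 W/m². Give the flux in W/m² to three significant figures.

289 W/m²

cos θ_z = sin φ sin δ + cos φ cos δ cos h = -0.034729 + 0.525147 = 0.490418.
Flux = S₀ · cos θ_z = 589 × 0.490418 = 288.9 W/m².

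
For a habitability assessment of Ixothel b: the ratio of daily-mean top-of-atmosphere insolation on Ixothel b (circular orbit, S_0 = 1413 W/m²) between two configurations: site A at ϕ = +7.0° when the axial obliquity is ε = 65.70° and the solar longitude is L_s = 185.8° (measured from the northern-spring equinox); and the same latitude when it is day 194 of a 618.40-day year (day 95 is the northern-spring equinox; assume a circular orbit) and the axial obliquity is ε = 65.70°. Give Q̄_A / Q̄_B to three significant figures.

Q̄_A / Q̄_B ≈ 1.23

— Configuration A (ϕ=+7.0°):
Solar declination: sin δ = sin ε · sin L_s = sin 65.70° × sin 185.8° = -0.09210, so δ = -5.285°.
cos h₀ = −tan(+7.0°) tan(-5.285°) = 0.0114, h₀ = 1.5594 rad.
Bracket: h₀ sin ϕ sin δ + cos ϕ cos δ sin h₀ = 1.5594×0.12187×-0.09210 + 0.99255×0.99575×0.99994 = -0.017503 + 0.988272 = 0.970769.
Q̄ = (S_0/π) × [bracket] = (1413/π) × 0.970769 = 436.62 W/m².
— Configuration B (ϕ=+7.0°):
Solar longitude: L_s = 360° × (194 − 95)/618.40 = 57.633°.
sin δ = sin 65.70° × sin 57.633° = 0.76980, so δ = +50.336°.
cos h₀ = −tan(+7.0°) tan(+50.336°) = -0.1481, h₀ = 1.7194 rad.
Bracket: h₀ sin ϕ sin δ + cos ϕ cos δ sin h₀ = 1.7194×0.12187×0.76980 + 0.99255×0.63828×0.98897 = 0.161306 + 0.626537 = 0.787843.
Q̄ = (S_0/π) × [bracket] = (1413/π) × 0.787843 = 354.35 W/m².
Ratio Q̄_A / Q̄_B = 436.62 / 354.35 = 1.232.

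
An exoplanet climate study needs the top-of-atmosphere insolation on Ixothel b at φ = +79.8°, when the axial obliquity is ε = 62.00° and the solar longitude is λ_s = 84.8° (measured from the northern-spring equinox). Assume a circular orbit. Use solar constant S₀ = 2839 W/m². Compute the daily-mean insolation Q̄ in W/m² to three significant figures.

Q̄ ≈ 2.46e+03 W/m²

Solar declination: sin δ = sin ε · sin λ_s = sin 62.00° × sin 84.8° = 0.87931, so δ = +61.560°.
cos H₀ = −tan(+79.8°) tan(+61.560°) = -10.2616 ≤ −1 ⇒ polar day, H₀ = π.
Bracket: H₀ sin φ sin δ + cos φ cos δ sin H₀ = 3.1416×0.98420×0.87931 + 0.17708×0.47624×0.00000 = 2.718794 + 0.000000 = 2.718794.
Q̄ = (S₀/π) × [bracket] = (2839/π) × 2.718794 = 2457 W/m².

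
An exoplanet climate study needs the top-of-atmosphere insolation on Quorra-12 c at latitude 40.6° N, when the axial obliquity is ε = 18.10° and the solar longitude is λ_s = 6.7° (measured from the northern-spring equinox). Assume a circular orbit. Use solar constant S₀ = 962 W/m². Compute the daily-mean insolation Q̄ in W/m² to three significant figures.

Solar declination: sin δ = sin ε · sin λ_s = sin 18.10° × sin 6.7° = 0.03625, so δ = +2.077°.
cos H₀ = −tan(+40.6°) tan(+2.077°) = -0.0311, H₀ = 1.6019 rad.
Bracket: H₀ sin φ sin δ + cos φ cos δ sin H₀ = 1.6019×0.65077×0.03625 + 0.75927×0.99934×0.99952 = 0.037789 + 0.758405 = 0.796194.
Q̄ = (S₀/π) × [bracket] = (962/π) × 0.796194 = 243.8 W/m².

Q̄ ≈ 244 W/m²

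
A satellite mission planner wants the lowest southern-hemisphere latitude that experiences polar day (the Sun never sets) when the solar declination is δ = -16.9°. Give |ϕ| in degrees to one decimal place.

|ϕ| = 73.1°

Polar day requires cos h₀ = −tan ϕ tan δ ≤ −1, i.e. tan ϕ tan δ ≥ 1.
The boundary is |tan ϕ| · |tan δ| = 1, so |ϕ| = 90° − |δ| = 90° − 16.9° = 73.1° in the southern hemisphere.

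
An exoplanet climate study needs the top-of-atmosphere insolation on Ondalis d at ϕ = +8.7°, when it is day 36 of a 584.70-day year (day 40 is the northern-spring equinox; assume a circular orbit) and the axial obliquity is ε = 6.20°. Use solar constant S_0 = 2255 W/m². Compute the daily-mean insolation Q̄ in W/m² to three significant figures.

Q̄ ≈ 709 W/m²

Solar longitude: L_s = 360° × (36 − 40)/584.70 = -2.463°, i.e. -2.463° + 360° = 357.537°.
sin δ = sin 6.20° × sin 357.537° = -0.00464, so δ = -0.266°.
cos h₀ = −tan(+8.7°) tan(-0.266°) = 0.0007, h₀ = 1.5701 rad.
Bracket: h₀ sin ϕ sin δ + cos ϕ cos δ sin h₀ = 1.5701×0.15126×-0.00464 + 0.98849×0.99999×1.00000 = -0.001102 + 0.988480 = 0.987378.
Q̄ = (S_0/π) × [bracket] = (2255/π) × 0.987378 = 708.7 W/m².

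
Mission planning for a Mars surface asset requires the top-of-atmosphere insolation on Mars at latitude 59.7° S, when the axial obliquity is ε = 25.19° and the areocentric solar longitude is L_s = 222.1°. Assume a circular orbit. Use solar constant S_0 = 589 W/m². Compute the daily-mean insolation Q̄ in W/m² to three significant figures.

sin δ = sin 25.19° × sin 222.1° = -0.28535, so δ = -16.580°.
cos h₀ = −tan(-59.7°) tan(-16.580°) = -0.5095, h₀ = 2.1054 rad.
Bracket: h₀ sin ϕ sin δ + cos ϕ cos δ sin h₀ = 2.1054×-0.86340×-0.28535 + 0.50453×0.95842×0.86047 = 0.518710 + 0.416082 = 0.934792.
Q̄ = (S_0/π) × [bracket] = (589/π) × 0.934792 = 175.3 W/m².

Q̄ ≈ 175 W/m²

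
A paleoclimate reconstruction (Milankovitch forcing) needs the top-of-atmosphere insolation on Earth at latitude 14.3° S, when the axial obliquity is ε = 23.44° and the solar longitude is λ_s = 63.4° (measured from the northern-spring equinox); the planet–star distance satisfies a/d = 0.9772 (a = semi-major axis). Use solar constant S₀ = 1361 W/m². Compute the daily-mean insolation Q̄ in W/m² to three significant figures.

Q̄ ≈ 319 W/m²

Solar declination: sin δ = sin ε · sin λ_s = sin 23.44° × sin 63.4° = 0.35568, so δ = +20.835°.
cos H₀ = −tan(-14.3°) tan(+20.835°) = 0.0970, H₀ = 1.4736 rad.
Bracket: H₀ sin φ sin δ + cos φ cos δ sin H₀ = 1.4736×-0.24700×0.35568 + 0.96902×0.93461×0.99528 = -0.129460 + 0.901381 = 0.771921.
Inverse-square distance factor (a/d)² = 0.9772² = 0.954920.
Q̄ = (S₀/π) × 0.954920 × [bracket] = (1361/π) × 0.954920 × 0.771921 = 319.3 W/m².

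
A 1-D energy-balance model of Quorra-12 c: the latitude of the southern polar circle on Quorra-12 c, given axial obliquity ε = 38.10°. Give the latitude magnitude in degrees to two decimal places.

51.90°

The polar circle is the lowest latitude that experiences at least one full rotation of continuous darkness at the northern-summer solstice; it lies at |ϕ| = 90° − ε = 90° − 38.10° = 51.90°.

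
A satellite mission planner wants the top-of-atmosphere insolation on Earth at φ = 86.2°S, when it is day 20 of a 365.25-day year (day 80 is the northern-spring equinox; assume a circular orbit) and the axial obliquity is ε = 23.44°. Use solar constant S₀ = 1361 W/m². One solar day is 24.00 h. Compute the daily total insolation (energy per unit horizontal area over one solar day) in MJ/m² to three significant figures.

Solar longitude: λ_s = 360° × (20 − 80)/365.25 = -59.138°, i.e. -59.138° + 360° = 300.862°.
sin δ = sin 23.44° × sin 300.862° = -0.34146, so δ = -19.966°.
cos H₀ = −tan(-86.2°) tan(-19.966°) = -5.4697 ≤ −1 ⇒ polar day, H₀ = π.
Bracket: H₀ sin φ sin δ + cos φ cos δ sin H₀ = 3.1416×-0.99780×-0.34146 + 0.06627×0.93990×0.00000 = 1.070371 + 0.000000 = 1.070371.
Q̄ = (S₀/π) × [bracket] = (1361/π) × 1.070371 = 463.71 W/m².
Daily total = Q̄ × 24.00 h × 3600 s/h = 463.71 × 24.00 × 3600 / 10⁶ = 40.06 MJ/m².

40.1 MJ/m²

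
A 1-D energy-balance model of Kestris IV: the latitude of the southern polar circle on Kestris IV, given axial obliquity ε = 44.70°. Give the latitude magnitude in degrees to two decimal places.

45.30°

The polar circle is the lowest latitude that experiences at least one full rotation of continuous darkness at the northern-summer solstice; it lies at |ϕ| = 90° − ε = 90° − 44.70° = 45.30°.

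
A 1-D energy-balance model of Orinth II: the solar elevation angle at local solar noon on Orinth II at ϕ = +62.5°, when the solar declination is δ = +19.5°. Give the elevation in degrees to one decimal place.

At local noon the hour angle is zero, so the zenith angle equals |ϕ − δ| = |+62.5° − (+19.500°)| = 43.000°.
Elevation = 90° − 43.000° = 47.0°.

47.0°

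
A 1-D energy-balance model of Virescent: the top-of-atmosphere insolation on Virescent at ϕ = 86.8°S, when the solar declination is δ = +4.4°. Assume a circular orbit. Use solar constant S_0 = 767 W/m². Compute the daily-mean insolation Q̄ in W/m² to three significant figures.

Q̄ ≈ 0.00 W/m²

cos h₀ = −tan(-86.8°) tan(+4.400°) = 1.3763 ≥ 1 ⇒ polar night, h₀ = 0 and Q̄ = 0.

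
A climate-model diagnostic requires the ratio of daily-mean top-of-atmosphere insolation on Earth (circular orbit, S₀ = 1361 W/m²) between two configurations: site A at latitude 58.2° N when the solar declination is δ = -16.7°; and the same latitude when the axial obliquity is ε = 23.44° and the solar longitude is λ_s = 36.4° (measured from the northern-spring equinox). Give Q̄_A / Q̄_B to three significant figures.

— Configuration A (φ=+58.2°):
cos H₀ = −tan(+58.2°) tan(-16.700°) = 0.4839, H₀ = 1.0657 rad.
Bracket: H₀ sin φ sin δ + cos φ cos δ sin H₀ = 1.0657×0.84989×-0.28736 + 0.52696×0.95782×0.87514 = -0.260270 + 0.441712 = 0.181442.
Q̄ = (S₀/π) × [bracket] = (1361/π) × 0.181442 = 78.604 W/m².
— Configuration B (φ=+58.2°):
Solar declination: sin δ = sin ε · sin λ_s = sin 23.44° × sin 36.4° = 0.23606, so δ = +13.654°.
cos H₀ = −tan(+58.2°) tan(+13.654°) = -0.3918, H₀ = 1.9734 rad.
Bracket: H₀ sin φ sin δ + cos φ cos δ sin H₀ = 1.9734×0.84989×0.23606 + 0.52696×0.97174×0.92005 = 0.395913 + 0.471128 = 0.867041.
Q̄ = (S₀/π) × [bracket] = (1361/π) × 0.867041 = 375.62 W/m².
Ratio Q̄_A / Q̄_B = 78.604 / 375.62 = 0.2093.

Q̄_A / Q̄_B ≈ 0.209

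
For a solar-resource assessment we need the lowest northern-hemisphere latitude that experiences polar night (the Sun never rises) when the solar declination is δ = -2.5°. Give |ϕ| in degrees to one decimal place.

|ϕ| = 87.5°

Polar night requires cos h₀ = −tan ϕ tan δ ≥ 1, i.e. tan ϕ tan δ ≤ −1.
The boundary is |tan ϕ| · |tan δ| = 1, so |ϕ| = 90° − |δ| = 90° − 2.5° = 87.5° in the northern hemisphere.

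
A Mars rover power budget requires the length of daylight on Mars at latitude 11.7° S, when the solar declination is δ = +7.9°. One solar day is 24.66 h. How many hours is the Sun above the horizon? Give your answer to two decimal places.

cos h₀ = −tan ϕ · tan δ = −tan(-11.7°) × tan(+7.900°) = 0.0287, so h₀ = 1.5421 rad = 88.35°.
Daylight = 2h₀/(2π) × 24.66 h = (1.5421/π) × 24.66 = 12.10 h.

12.10 h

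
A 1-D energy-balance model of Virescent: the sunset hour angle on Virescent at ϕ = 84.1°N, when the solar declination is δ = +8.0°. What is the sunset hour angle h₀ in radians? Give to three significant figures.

Sunrise equation: cos h₀ = −tan ϕ · tan δ = -1.3600 ≤ −1, so the host star never sets (polar day) and h₀ = π.

h₀ = 3.14 rad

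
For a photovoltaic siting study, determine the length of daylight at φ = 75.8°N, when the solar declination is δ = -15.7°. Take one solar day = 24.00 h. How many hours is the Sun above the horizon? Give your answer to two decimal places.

0.00 h

cos H₀ = −tan φ · tan δ = 1.1108 ≥ 1, so the Sun never rises (polar night) and H₀ = 0.
Daylight = 2H₀/(2π) × 24.00 h = (0.0000/π) × 24.00 = 0.00 h.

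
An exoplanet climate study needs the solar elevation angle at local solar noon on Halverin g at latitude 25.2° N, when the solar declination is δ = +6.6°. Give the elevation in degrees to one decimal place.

71.4°

At local noon the hour angle is zero, so the zenith angle equals |φ − δ| = |+25.2° − (+6.600°)| = 18.600°.
Elevation = 90° − 18.600° = 71.4°.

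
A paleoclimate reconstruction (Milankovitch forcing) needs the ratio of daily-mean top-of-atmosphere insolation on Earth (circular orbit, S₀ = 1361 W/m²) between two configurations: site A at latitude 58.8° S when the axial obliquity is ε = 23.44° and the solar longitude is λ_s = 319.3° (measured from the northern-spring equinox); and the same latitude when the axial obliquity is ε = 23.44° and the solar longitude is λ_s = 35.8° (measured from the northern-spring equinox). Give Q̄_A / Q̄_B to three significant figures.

Q̄_A / Q̄_B ≈ 3.89

— Configuration A (φ=-58.8°):
Solar declination: sin δ = sin ε · sin λ_s = sin 23.44° × sin 319.3° = -0.25940, so δ = -15.034°.
cos H₀ = −tan(-58.8°) tan(-15.034°) = -0.4435, H₀ = 2.0303 rad.
Bracket: H₀ sin φ sin δ + cos φ cos δ sin H₀ = 2.0303×-0.85536×-0.25940 + 0.51803×0.96577×0.89628 = 0.450484 + 0.448407 = 0.898891.
Q̄ = (S₀/π) × [bracket] = (1361/π) × 0.898891 = 389.42 W/m².
— Configuration B (φ=-58.8°):
Solar declination: sin δ = sin ε · sin λ_s = sin 23.44° × sin 35.8° = 0.23269, so δ = +13.455°.
cos H₀ = −tan(-58.8°) tan(+13.455°) = 0.3951, H₀ = 1.1647 rad.
Bracket: H₀ sin φ sin δ + cos φ cos δ sin H₀ = 1.1647×-0.85536×0.23269 + 0.51803×0.97255×0.91866 = -0.231815 + 0.462830 = 0.231015.
Q̄ = (S₀/π) × [bracket] = (1361/π) × 0.231015 = 100.08 W/m².
Ratio Q̄_A / Q̄_B = 389.42 / 100.08 = 3.891.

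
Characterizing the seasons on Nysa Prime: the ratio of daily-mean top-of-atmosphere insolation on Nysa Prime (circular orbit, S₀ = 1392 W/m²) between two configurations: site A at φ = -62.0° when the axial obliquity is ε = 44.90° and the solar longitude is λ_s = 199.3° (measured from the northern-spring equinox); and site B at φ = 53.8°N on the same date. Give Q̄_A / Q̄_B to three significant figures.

Q̄_A / Q̄_B ≈ 2.67

— Configuration A (φ=-62.0°):
Solar declination: sin δ = sin ε · sin λ_s = sin 44.90° × sin 199.3° = -0.23330, so δ = -13.491°.
cos H₀ = −tan(-62.0°) tan(-13.491°) = -0.4512, H₀ = 2.0389 rad.
Bracket: H₀ sin φ sin δ + cos φ cos δ sin H₀ = 2.0389×-0.88295×-0.23330 + 0.46947×0.97240×0.89241 = 0.419998 + 0.407396 = 0.827394.
Q̄ = (S₀/π) × [bracket] = (1392/π) × 0.827394 = 366.61 W/m².
— Configuration B (φ=+53.8°):
cos H₀ = −tan(+53.8°) tan(-13.491°) = 0.3278, H₀ = 1.2368 rad.
Bracket: H₀ sin φ sin δ + cos φ cos δ sin H₀ = 1.2368×0.80696×-0.23330 + 0.59061×0.97240×0.94474 = -0.232845 + 0.542573 = 0.309728.
Q̄ = (S₀/π) × [bracket] = (1392/π) × 0.309728 = 137.24 W/m².
Ratio Q̄_A / Q̄_B = 366.61 / 137.24 = 2.671.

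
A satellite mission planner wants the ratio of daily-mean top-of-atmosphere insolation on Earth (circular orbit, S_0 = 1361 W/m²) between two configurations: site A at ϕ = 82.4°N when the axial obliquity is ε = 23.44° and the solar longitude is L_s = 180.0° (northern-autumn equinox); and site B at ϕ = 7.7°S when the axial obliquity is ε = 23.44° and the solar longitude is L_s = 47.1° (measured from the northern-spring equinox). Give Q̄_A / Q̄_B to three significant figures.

— Configuration A (ϕ=+82.4°):
Solar declination: sin δ = sin ε · sin L_s = sin 23.44° × sin 180.0° = 0.00000, so δ = +0.000°.
cos h₀ = −tan(+82.4°) tan(+0.000°) = -0.0000, h₀ = 1.5708 rad.
Bracket: h₀ sin ϕ sin δ + cos ϕ cos δ sin h₀ = 1.5708×0.99122×0.00000 + 0.13226×1.00000×1.00000 = 0.000000 + 0.132260 = 0.132260.
Q̄ = (S_0/π) × [bracket] = (1361/π) × 0.132260 = 57.298 W/m².
— Configuration B (ϕ=-7.7°):
Solar declination: sin δ = sin ε · sin L_s = sin 23.44° × sin 47.1° = 0.29140, so δ = +16.942°.
cos h₀ = −tan(-7.7°) tan(+16.942°) = 0.0412, h₀ = 1.5296 rad.
Bracket: h₀ sin ϕ sin δ + cos ϕ cos δ sin h₀ = 1.5296×-0.13399×0.29140 + 0.99098×0.95660×0.99915 = -0.059723 + 0.947166 = 0.887443.
Q̄ = (S_0/π) × [bracket] = (1361/π) × 0.887443 = 384.46 W/m².
Ratio Q̄_A / Q̄_B = 57.298 / 384.46 = 0.1490.

Q̄_A / Q̄_B ≈ 0.149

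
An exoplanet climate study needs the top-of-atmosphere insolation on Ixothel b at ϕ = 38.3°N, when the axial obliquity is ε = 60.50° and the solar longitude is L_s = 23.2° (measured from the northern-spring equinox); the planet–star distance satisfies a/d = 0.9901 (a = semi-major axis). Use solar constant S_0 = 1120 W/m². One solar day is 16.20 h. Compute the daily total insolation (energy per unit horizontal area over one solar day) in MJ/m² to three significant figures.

Solar declination: sin δ = sin ε · sin L_s = sin 60.50° × sin 23.2° = 0.34287, so δ = +20.052°.
cos h₀ = −tan(+38.3°) tan(+20.052°) = -0.2883, h₀ = 1.8632 rad.
Bracket: h₀ sin ϕ sin δ + cos ϕ cos δ sin h₀ = 1.8632×0.61978×0.34287 + 0.78478×0.93938×0.95755 = 0.395937 + 0.705912 = 1.101849.
Inverse-square distance factor (a/d)² = 0.9901² = 0.980298.
Q̄ = (S_0/π) × 0.980298 × [bracket] = (1120/π) × 0.980298 × 1.101849 = 385.08 W/m².
Daily total = Q̄ × 16.20 h × 3600 s/h = 385.08 × 16.20 × 3600 / 10⁶ = 22.46 MJ/m².

22.5 MJ/m²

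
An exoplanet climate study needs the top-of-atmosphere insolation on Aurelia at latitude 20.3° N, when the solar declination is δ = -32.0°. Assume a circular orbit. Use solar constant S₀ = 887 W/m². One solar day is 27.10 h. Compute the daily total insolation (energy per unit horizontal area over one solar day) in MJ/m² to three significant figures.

14.5 MJ/m²

cos H₀ = −tan(+20.3°) tan(-32.000°) = 0.2311, H₀ = 1.3375 rad.
Bracket: H₀ sin φ sin δ + cos φ cos δ sin H₀ = 1.3375×0.34694×-0.52992 + 0.93789×0.84805×0.97292 = -0.245900 + 0.773839 = 0.527939.
Q̄ = (S₀/π) × [bracket] = (887/π) × 0.527939 = 149.06 W/m².
Daily total = Q̄ × 27.10 h × 3600 s/h = 149.06 × 27.10 × 3600 / 10⁶ = 14.54 MJ/m².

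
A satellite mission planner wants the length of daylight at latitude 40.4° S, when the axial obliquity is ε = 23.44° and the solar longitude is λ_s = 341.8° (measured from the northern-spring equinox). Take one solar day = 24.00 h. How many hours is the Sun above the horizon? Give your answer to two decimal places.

12.82 h

Solar declination: sin δ = sin ε · sin λ_s = sin 23.44° × sin 341.8° = -0.12424, so δ = -7.137°.
cos H₀ = −tan φ · tan δ = −tan(-40.4°) × tan(-7.137°) = -0.1066, so H₀ = 1.6776 rad = 96.12°.
Daylight = 2H₀/(2π) × 24.00 h = (1.6776/π) × 24.00 = 12.82 h.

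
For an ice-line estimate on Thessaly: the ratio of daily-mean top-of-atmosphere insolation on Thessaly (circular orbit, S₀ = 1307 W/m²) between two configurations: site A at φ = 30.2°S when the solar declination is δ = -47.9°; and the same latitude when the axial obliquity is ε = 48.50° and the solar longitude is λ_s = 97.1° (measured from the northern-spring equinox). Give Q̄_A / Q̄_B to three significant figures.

Q̄_A / Q̄_B ≈ 11.1

— Configuration A (φ=-30.2°):
cos H₀ = −tan(-30.2°) tan(-47.900°) = -0.6441, H₀ = 2.2707 rad.
Bracket: H₀ sin φ sin δ + cos φ cos δ sin H₀ = 2.2707×-0.50302×-0.74198 + 0.86427×0.67043×0.76492 = 0.847495 + 0.443220 = 1.290715.
Q̄ = (S₀/π) × [bracket] = (1307/π) × 1.290715 = 536.98 W/m².
— Configuration B (φ=-30.2°):
Solar declination: sin δ = sin ε · sin λ_s = sin 48.50° × sin 97.1° = 0.74321, so δ = +48.006°.
cos H₀ = −tan(-30.2°) tan(+48.006°) = 0.6465, H₀ = 0.8678 rad.
Bracket: H₀ sin φ sin δ + cos φ cos δ sin H₀ = 0.8678×-0.50302×0.74321 + 0.86427×0.66906×0.76289 = -0.324427 + 0.441140 = 0.116713.
Q̄ = (S₀/π) × [bracket] = (1307/π) × 0.116713 = 48.556 W/m².
Ratio Q̄_A / Q̄_B = 536.98 / 48.556 = 11.06.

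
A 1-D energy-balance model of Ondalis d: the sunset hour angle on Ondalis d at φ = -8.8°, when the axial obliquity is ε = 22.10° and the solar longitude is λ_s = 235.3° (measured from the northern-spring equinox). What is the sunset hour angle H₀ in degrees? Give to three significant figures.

Solar declination: sin δ = sin ε · sin λ_s = sin 22.10° × sin 235.3° = -0.30931, so δ = -18.018°.
cos H₀ = −tan φ · tan δ = −tan(-8.8°) × tan(-18.018°) = -0.0504, so H₀ = 1.6212 rad = 92.89°.

H₀ = 92.9°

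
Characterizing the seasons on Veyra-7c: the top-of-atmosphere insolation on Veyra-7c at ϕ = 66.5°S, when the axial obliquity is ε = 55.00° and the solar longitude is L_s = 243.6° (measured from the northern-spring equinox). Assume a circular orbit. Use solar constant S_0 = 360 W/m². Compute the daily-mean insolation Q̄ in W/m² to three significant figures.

Q̄ ≈ 242 W/m²

Solar declination: sin δ = sin ε · sin L_s = sin 55.00° × sin 243.6° = -0.73372, so δ = -47.200°.
cos h₀ = −tan(-66.5°) tan(-47.200°) = -2.4836 ≤ −1 ⇒ polar day, h₀ = π.
Bracket: h₀ sin ϕ sin δ + cos ϕ cos δ sin h₀ = 3.1416×-0.91706×-0.73372 + 0.39875×0.67945×0.00000 = 2.113874 + 0.000000 = 2.113874.
Q̄ = (S_0/π) × [bracket] = (360/π) × 2.113874 = 242.2 W/m².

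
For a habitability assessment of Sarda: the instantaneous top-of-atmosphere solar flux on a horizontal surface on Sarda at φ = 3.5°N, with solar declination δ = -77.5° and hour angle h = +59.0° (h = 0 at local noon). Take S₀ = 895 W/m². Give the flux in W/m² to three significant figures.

cos θ_z = sin φ sin δ + cos φ cos δ cos h = -0.059601 + 0.111267 = 0.051666.
Flux = S₀ · cos θ_z = 895 × 0.051666 = 46.24 W/m².

46.2 W/m²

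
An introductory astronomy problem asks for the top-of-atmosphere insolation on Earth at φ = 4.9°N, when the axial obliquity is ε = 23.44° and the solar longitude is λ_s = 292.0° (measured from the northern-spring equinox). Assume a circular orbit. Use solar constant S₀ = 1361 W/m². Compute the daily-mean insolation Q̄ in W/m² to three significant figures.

Solar declination: sin δ = sin ε · sin λ_s = sin 23.44° × sin 292.0° = -0.36882, so δ = -21.643°.
cos H₀ = −tan(+4.9°) tan(-21.643°) = 0.0340, H₀ = 1.5368 rad.
Bracket: H₀ sin φ sin δ + cos φ cos δ sin H₀ = 1.5368×0.08542×-0.36882 + 0.99635×0.92950×0.99942 = -0.048416 + 0.925570 = 0.877154.
Q̄ = (S₀/π) × [bracket] = (1361/π) × 0.877154 = 380.0 W/m².

Q̄ ≈ 380 W/m²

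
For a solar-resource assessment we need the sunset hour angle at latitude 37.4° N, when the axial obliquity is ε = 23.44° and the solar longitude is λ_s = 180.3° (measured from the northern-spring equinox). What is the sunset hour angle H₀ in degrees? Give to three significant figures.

Solar declination: sin δ = sin ε · sin λ_s = sin 23.44° × sin 180.3° = -0.00208, so δ = -0.119°.
cos H₀ = −tan φ · tan δ = −tan(+37.4°) × tan(-0.119°) = 0.0016, so H₀ = 1.5692 rad = 89.91°.

H₀ = 89.9°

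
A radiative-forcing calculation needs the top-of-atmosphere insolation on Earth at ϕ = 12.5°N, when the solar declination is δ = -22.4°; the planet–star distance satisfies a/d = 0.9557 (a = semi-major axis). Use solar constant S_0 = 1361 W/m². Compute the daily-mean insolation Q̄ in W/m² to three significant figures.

cos h₀ = −tan(+12.5°) tan(-22.400°) = 0.0914, h₀ = 1.4793 rad.
Bracket: h₀ sin ϕ sin δ + cos ϕ cos δ sin h₀ = 1.4793×0.21644×-0.38107 + 0.97630×0.92455×0.99582 = -0.122011 + 0.898865 = 0.776854.
Inverse-square distance factor (a/d)² = 0.9557² = 0.913362.
Q̄ = (S_0/π) × 0.913362 × [bracket] = (1361/π) × 0.913362 × 0.776854 = 307.4 W/m².

Q̄ ≈ 307 W/m²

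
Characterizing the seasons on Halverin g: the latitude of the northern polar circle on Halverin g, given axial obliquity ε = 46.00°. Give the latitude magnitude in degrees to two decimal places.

44.00°

The polar circle is the lowest latitude that experiences at least one full rotation of continuous daylight at the northern-summer solstice; it lies at |φ| = 90° − ε = 90° − 46.00° = 44.00°.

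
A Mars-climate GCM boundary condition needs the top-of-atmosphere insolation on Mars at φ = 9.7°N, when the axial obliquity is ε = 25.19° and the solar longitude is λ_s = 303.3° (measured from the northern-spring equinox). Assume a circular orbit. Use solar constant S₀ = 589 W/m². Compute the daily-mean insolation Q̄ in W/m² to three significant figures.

Solar declination: sin δ = sin ε · sin λ_s = sin 25.19° × sin 303.3° = -0.35574, so δ = -20.839°.
cos H₀ = −tan(+9.7°) tan(-20.839°) = 0.0651, H₀ = 1.5057 rad.
Bracket: H₀ sin φ sin δ + cos φ cos δ sin H₀ = 1.5057×0.16849×-0.35574 + 0.98570×0.93459×0.99788 = -0.090250 + 0.919272 = 0.829022.
Q̄ = (S₀/π) × [bracket] = (589/π) × 0.829022 = 155.4 W/m².

Q̄ ≈ 155 W/m²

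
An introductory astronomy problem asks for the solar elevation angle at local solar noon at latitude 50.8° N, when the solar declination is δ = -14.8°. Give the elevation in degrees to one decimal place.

At local noon the hour angle is zero, so the zenith angle equals |φ − δ| = |+50.8° − (-14.800°)| = 65.600°.
Elevation = 90° − 65.600° = 24.4°.

24.4°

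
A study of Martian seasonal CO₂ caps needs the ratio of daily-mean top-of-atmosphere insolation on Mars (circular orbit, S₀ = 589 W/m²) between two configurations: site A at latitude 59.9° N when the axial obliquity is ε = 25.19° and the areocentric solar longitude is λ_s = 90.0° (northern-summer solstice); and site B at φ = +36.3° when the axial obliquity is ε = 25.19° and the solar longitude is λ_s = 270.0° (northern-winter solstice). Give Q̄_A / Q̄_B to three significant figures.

Q̄_A / Q̄_B ≈ 3.16

— Configuration A (φ=+59.9°):
sin δ = sin 25.19° × sin 90.0° = 0.42562, so δ = +25.190°.
cos H₀ = −tan(+59.9°) tan(+25.190°) = -0.8114, H₀ = 2.5173 rad.
Bracket: H₀ sin φ sin δ + cos φ cos δ sin H₀ = 2.5173×0.86515×0.42562 + 0.50151×0.90490×0.58449 = 0.926933 + 0.265251 = 1.192184.
Q̄ = (S₀/π) × [bracket] = (589/π) × 1.192184 = 223.52 W/m².
— Configuration B (φ=+36.3°):
Solar declination: sin δ = sin ε · sin λ_s = sin 25.19° × sin 270.0° = -0.42562, so δ = -25.190°.
cos H₀ = −tan(+36.3°) tan(-25.190°) = 0.3455, H₀ = 1.2180 rad.
Bracket: H₀ sin φ sin δ + cos φ cos δ sin H₀ = 1.2180×0.59201×-0.42562 + 0.80593×0.90490×0.93842 = -0.306901 + 0.684377 = 0.377476.
Q̄ = (S₀/π) × [bracket] = (589/π) × 0.377476 = 70.771 W/m².
Ratio Q̄_A / Q̄_B = 223.52 / 70.771 = 3.158.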